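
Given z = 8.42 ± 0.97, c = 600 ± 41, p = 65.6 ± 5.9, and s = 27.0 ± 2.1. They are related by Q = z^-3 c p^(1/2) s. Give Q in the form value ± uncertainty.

Since Q is a product/quotient, work with relative uncertainties:
  (-3·δz/z)² = (-3×0.115)² = 0.119;  (1·δc/c)² = (1×0.0683)² = 0.00467;  (½·δp/p)² = (0.5×0.0899)² = 0.00202;  (1·δs/s)² = (1×0.0778)² = 0.00605
δQ/Q = √(0.132) = 0.364
Q = 220, so δQ = 0.364 × 220 = 79.9.

220 ± 79.9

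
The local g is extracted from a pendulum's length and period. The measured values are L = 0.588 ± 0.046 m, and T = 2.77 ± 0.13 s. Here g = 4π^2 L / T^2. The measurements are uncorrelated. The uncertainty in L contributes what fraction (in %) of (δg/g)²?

(δg/g)² = (1·δL/L)² + (-2·δT/T)²
  L term: (1×0.0782)² = 0.00612
  T term: (-2×0.0469)² = 0.00881
Total = 0.0149. Share from L = 0.00612/0.0149 = 0.410.

41.0%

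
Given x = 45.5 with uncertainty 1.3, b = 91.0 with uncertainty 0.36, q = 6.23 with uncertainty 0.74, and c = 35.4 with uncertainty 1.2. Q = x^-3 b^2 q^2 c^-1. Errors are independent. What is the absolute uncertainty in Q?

0.0246

Relative error in a monomial: (δQ/Q)² = Σ (nᵢ · δxᵢ/xᵢ)².
  (-3·δx/x)² = (-3×0.0286)² = 0.00735;  (2·δb/b)² = (2×0.00396)² = 6.26e-05;  (2·δq/q)² = (2×0.119)² = 0.0564;  (-1·δc/c)² = (-1×0.0339)² = 0.00115
δQ/Q = √(0.0650) = 0.255
Q = 0.0964, so δQ = 0.255 × 0.0964 = 0.0246.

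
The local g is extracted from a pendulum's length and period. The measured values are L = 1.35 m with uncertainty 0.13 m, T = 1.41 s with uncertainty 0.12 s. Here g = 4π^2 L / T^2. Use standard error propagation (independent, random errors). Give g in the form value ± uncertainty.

26.8 ± 5.24 m/s^2

Relative error in a monomial: (δg/g)² = Σ (nᵢ · δxᵢ/xᵢ)².
  (1·δL/L)² = (1×0.0963)² = 0.00927;  (-2·δT/T)² = (-2×0.0851)² = 0.0290
δg/g = √(0.0382) = 0.196
g = 26.8 m/s^2, so δg = 0.196 × 26.8 = 5.24 m/s^2.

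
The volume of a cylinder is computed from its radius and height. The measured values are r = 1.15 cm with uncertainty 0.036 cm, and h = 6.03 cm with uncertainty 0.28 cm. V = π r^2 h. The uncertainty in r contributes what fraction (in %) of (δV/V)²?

(δV/V)² = (2·δr/r)² + (1·δh/h)²
  r term: (2×0.0313)² = 0.00392
  h term: (1×0.0464)² = 0.00216
Total = 0.00608. Share from r = 0.00392/0.00608 = 0.645.

64.5%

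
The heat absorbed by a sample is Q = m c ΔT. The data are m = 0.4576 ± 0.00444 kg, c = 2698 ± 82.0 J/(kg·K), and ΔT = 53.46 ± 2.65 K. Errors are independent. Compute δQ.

For a monomial Q ∝ m, c, ΔT, fractional errors add in quadrature:
  (1·δm/m)² = (1×0.00970)² = 9.41e-05;  (1·δc/c)² = (1×0.0304)² = 0.000924;  (1·δΔT/ΔT)² = (1×0.0496)² = 0.00246
δQ/Q = √(0.00348) = 0.0589
Q = 66000 J, so δQ = 0.0589 × 66000 = 3890 J.

3890 J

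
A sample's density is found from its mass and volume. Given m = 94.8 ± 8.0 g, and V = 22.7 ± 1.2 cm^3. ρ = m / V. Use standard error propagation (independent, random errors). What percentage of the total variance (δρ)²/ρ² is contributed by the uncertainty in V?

28.2%

(δρ/ρ)² = (1·δm/m)² + (-1·δV/V)²
  m term: (1×0.0844)² = 0.00712
  V term: (-1×0.0529)² = 0.00279
Total = 0.00992. Share from V = 0.00279/0.00992 = 0.282.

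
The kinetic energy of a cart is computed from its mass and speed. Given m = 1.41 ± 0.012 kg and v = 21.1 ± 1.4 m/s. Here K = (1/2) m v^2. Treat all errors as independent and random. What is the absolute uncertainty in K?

41.7 J

For a monomial K ∝ m, v^2, fractional errors add in quadrature:
  (1·δm/m)² = (1×0.00851)² = 7.24e-05;  (2·δv/v)² = (2×0.0664)² = 0.0176
δK/K = √(0.0177) = 0.133
K = 314 J, so δK = 0.133 × 314 = 41.7 J.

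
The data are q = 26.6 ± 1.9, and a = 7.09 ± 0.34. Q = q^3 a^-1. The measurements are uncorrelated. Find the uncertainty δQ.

Products/powers → add relative errors in quadrature, weighted by exponent:
  (3·δq/q)² = (3×0.0714)² = 0.0459;  (-1·δa/a)² = (-1×0.0480)² = 0.00230
δQ/Q = √(0.0482) = 0.220
Q = 2650, so δQ = 0.220 × 2650 = 583.

583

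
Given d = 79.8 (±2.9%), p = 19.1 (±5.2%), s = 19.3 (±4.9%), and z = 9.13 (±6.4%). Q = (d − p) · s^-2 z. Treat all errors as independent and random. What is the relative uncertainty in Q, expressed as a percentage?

12.4%

Let u = d − p = 60.7. δu = √(δd² + δp²) = √(5.36 + 0.986) = 2.52, so δu/u = 0.0415.
Q is then a monomial in u, s, z:
δQ/Q = √((δu/u)² + (-2·δs/s)² + (1·δz/z)²) = √(0.00172 + 0.00960 + 0.00410) = 0.124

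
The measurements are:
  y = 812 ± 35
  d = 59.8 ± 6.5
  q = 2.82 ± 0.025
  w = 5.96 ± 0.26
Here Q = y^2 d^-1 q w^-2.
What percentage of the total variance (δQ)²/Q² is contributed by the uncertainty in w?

28.3%

(δQ/Q)² = (2·δy/y)² + (-1·δd/d)² + (1·δq/q)² + (-2·δw/w)²
  y term: (2×0.0431)² = 0.00743
  d term: (-1×0.109)² = 0.0118
  q term: (1×0.00887)² = 7.86e-05
  w term: (-2×0.0436)² = 0.00761
Total = 0.0269. Share from w = 0.00761/0.0269 = 0.283.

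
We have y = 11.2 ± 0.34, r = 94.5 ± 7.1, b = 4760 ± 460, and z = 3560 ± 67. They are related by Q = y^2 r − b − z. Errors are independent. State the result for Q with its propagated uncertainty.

Let p = y^2·r = 11900. δp/p = √((2·δy/y)² + (1·δr/r)²) = √(0.00369 + 0.00564) = 0.0966, so δp = 1150.
Q = p − b − z: δQ = √(δp² + δb² + δz²) = √(1.31e+06 + 2.12e+05 + 4490) = 1240
Q = 3530.

3530 ± 1240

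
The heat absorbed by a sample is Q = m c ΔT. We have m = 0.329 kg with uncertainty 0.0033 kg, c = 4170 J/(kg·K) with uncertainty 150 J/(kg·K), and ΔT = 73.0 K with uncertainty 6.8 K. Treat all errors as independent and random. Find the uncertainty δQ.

For a monomial Q ∝ m, c, ΔT, fractional errors add in quadrature:
  (1·δm/m)² = (1×0.0100)² = 0.000101;  (1·δc/c)² = (1×0.0360)² = 0.00129;  (1·δΔT/ΔT)² = (1×0.0932)² = 0.00868
δQ/Q = √(0.0101) = 0.100
Q = 1e+05 J, so δQ = 0.100 × 1e+05 = 10100 J.

10100 J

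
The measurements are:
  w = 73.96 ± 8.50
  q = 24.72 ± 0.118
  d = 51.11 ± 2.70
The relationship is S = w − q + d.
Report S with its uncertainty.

S is a linear combination, so absolute uncertainties add in quadrature:
  (δw)² = 72.2;  (δq)² = 0.0139;  (δd)² = 7.29
δS = √(79.6) = 8.92
S = 100.3.

100.3 ± 8.92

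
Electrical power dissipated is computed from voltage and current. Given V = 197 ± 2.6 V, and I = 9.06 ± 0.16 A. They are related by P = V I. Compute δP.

P is a product of powers, so relative uncertainties combine in quadrature:
  (1·δV/V)² = (1×0.0132)² = 0.000174;  (1·δI/I)² = (1×0.0177)² = 0.000312
δP/P = √(0.000486) = 0.0220
P = 1780 W, so δP = 0.0220 × 1780 = 39.3 W.

39.3 W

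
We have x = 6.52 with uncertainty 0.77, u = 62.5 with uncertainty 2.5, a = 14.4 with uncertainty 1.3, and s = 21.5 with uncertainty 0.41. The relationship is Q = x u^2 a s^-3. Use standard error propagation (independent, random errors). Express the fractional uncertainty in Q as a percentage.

Products/powers → add relative errors in quadrature, weighted by exponent:
  (1·δx/x)² = (1×0.118)² = 0.0139;  (2·δu/u)² = (2×0.0400)² = 0.00640;  (1·δa/a)² = (1×0.0903)² = 0.00815;  (-3·δs/s)² = (-3×0.0191)² = 0.00327
δQ/Q = √(0.0318) = 0.178

17.8%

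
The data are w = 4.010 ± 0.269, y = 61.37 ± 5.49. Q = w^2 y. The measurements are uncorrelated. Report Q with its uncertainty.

986.8 ± 159

Q is a product of powers, so relative uncertainties combine in quadrature:
  (2·δw/w)² = (2×0.0671)² = 0.0180;  (1·δy/y)² = (1×0.0895)² = 0.00800
δQ/Q = √(0.0260) = 0.161
Q = 986.8, so δQ = 0.161 × 986.8 = 159.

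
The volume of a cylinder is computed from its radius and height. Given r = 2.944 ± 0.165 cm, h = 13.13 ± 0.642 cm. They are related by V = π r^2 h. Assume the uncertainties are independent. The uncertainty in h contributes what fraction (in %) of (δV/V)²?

16.0%

(δV/V)² = (2·δr/r)² + (1·δh/h)²
  r term: (2×0.0560)² = 0.0126
  h term: (1×0.0489)² = 0.00239
Total = 0.0150. Share from h = 0.00239/0.0150 = 0.160.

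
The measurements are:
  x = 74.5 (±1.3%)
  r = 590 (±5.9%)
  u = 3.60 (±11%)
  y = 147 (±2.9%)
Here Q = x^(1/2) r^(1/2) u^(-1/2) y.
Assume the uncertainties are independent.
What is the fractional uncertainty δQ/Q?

0.0691

Since Q is a product/quotient, work with relative uncertainties:
  (½·δx/x)² = (0.5×0.0130)² = 4.23e-05;  (½·δr/r)² = (0.5×0.0590)² = 0.000870;  (−½·δu/u)² = (-0.5×0.110)² = 0.00302;  (1·δy/y)² = (1×0.0290)² = 0.000841
δQ/Q = √(0.00478) = 0.0691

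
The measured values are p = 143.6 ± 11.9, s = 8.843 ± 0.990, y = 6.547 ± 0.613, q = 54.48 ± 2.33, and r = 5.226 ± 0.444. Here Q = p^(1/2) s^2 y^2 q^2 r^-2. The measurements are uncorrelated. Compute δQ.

Q is a product of powers, so relative uncertainties combine in quadrature:
  (½·δp/p)² = (0.5×0.0829)² = 0.00172;  (2·δs/s)² = (2×0.112)² = 0.0501;  (2·δy/y)² = (2×0.0936)² = 0.0351;  (2·δq/q)² = (2×0.0428)² = 0.00732;  (-2·δr/r)² = (-2×0.0850)² = 0.0289
δQ/Q = √(0.123) = 0.351
Q = 4.365e+06, so δQ = 0.351 × 4.365e+06 = 1.53e+06.

1.53e+06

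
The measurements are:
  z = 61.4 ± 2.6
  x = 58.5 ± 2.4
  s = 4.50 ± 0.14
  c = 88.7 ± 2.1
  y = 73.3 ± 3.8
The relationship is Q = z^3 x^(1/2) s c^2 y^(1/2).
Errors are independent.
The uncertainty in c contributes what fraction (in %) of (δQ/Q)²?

11.0%

(δQ/Q)² = (3·δz/z)² + (½·δx/x)² + (1·δs/s)² + (2·δc/c)² + (½·δy/y)²
  z term: (3×0.0423)² = 0.0161
  x term: (0.5×0.0410)² = 0.000421
  s term: (1×0.0311)² = 0.000968
  c term: (2×0.0237)² = 0.00224
  y term: (0.5×0.0518)² = 0.000672
Total = 0.0204. Share from c = 0.00224/0.0204 = 0.110.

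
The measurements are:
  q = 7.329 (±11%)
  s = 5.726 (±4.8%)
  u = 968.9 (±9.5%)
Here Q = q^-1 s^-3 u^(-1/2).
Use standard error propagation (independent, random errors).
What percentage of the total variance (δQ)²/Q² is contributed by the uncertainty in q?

(δQ/Q)² = (-1·δq/q)² + (-3·δs/s)² + (−½·δu/u)²
  q term: (-1×0.110)² = 0.0121
  s term: (-3×0.0480)² = 0.0207
  u term: (-0.5×0.0950)² = 0.00226
Total = 0.0351. Share from q = 0.0121/0.0351 = 0.345.

34.5%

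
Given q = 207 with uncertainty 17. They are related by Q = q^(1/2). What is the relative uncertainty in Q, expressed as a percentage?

4.11%

Products/powers → add relative errors in quadrature, weighted by exponent:
  (½·δq/q)² = (0.5×0.0821)² = 0.00169
δQ/Q = √(0.00169) = 0.0411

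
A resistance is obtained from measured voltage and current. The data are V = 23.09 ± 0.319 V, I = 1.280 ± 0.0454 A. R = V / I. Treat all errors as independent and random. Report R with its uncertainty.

Products/powers → add relative errors in quadrature, weighted by exponent:
  (1·δV/V)² = (1×0.0138)² = 0.000191;  (-1·δI/I)² = (-1×0.0355)² = 0.00126
δR/R = √(0.00145) = 0.0381
R = 18.04 Ω, so δR = 0.0381 × 18.04 = 0.687 Ω.

18.04 ± 0.687 Ω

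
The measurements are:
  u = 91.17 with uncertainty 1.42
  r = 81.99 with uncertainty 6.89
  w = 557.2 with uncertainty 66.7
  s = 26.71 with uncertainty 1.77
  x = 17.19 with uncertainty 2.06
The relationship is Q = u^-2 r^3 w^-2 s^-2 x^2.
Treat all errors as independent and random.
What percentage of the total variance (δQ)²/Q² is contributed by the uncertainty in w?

(δQ/Q)² = (-2·δu/u)² + (3·δr/r)² + (-2·δw/w)² + (-2·δs/s)² + (2·δx/x)²
  u term: (-2×0.0156)² = 0.000970
  r term: (3×0.0840)² = 0.0636
  w term: (-2×0.120)² = 0.0573
  s term: (-2×0.0663)² = 0.0176
  x term: (2×0.120)² = 0.0574
Total = 0.197. Share from w = 0.0573/0.197 = 0.291.

29.1%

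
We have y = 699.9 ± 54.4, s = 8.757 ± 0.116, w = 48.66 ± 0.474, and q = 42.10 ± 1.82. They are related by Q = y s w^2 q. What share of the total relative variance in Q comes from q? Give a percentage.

(δQ/Q)² = (1·δy/y)² + (1·δs/s)² + (2·δw/w)² + (1·δq/q)²
  y term: (1×0.0777)² = 0.00604
  s term: (1×0.0132)² = 0.000175
  w term: (2×0.00974)² = 0.000380
  q term: (1×0.0432)² = 0.00187
Total = 0.00847. Share from q = 0.00187/0.00847 = 0.221.

22.1%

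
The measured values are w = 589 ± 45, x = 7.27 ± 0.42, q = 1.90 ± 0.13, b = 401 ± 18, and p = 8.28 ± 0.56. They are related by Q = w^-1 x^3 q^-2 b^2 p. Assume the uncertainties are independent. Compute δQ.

62400

Each factor contributes (exponent × relative error)² to (δQ/Q)²:
  (-1·δw/w)² = (-1×0.0764)² = 0.00584;  (3·δx/x)² = (3×0.0578)² = 0.0300;  (-2·δq/q)² = (-2×0.0684)² = 0.0187;  (2·δb/b)² = (2×0.0449)² = 0.00806;  (1·δp/p)² = (1×0.0676)² = 0.00457
δQ/Q = √(0.0672) = 0.259
Q = 2.41e+05, so δQ = 0.259 × 2.41e+05 = 62400.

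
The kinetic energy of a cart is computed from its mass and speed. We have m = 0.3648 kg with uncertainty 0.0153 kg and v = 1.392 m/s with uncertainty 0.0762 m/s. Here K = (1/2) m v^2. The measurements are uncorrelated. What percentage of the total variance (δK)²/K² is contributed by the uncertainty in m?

12.8%

(δK/K)² = (1·δm/m)² + (2·δv/v)²
  m term: (1×0.0419)² = 0.00176
  v term: (2×0.0547)² = 0.0120
Total = 0.0137. Share from m = 0.00176/0.0137 = 0.128.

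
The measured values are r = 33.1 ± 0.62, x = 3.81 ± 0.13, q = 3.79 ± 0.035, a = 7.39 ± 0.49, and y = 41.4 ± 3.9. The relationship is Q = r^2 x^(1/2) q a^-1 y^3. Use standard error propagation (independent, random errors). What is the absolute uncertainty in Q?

2.28e+07

Products/powers → add relative errors in quadrature, weighted by exponent:
  (2·δr/r)² = (2×0.0187)² = 0.00140;  (½·δx/x)² = (0.5×0.0341)² = 0.000291;  (1·δq/q)² = (1×0.00923)² = 8.53e-05;  (-1·δa/a)² = (-1×0.0663)² = 0.00440;  (3·δy/y)² = (3×0.0942)² = 0.0799
δQ/Q = √(0.0860) = 0.293
Q = 7.78e+07, so δQ = 0.293 × 7.78e+07 = 2.28e+07.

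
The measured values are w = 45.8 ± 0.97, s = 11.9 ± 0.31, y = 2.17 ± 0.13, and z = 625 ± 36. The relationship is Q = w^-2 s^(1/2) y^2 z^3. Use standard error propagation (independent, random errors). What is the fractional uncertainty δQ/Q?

Q is a product of powers, so relative uncertainties combine in quadrature:
  (-2·δw/w)² = (-2×0.0212)² = 0.00179;  (½·δs/s)² = (0.5×0.0261)² = 0.000170;  (2·δy/y)² = (2×0.0599)² = 0.0144;  (3·δz/z)² = (3×0.0576)² = 0.0299
δQ/Q = √(0.0462) = 0.215

0.215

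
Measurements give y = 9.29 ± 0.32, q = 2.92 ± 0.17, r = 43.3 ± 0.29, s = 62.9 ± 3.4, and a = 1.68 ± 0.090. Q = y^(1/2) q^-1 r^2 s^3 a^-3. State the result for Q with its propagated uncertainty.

Relative error in a monomial: (δQ/Q)² = Σ (nᵢ · δxᵢ/xᵢ)².
  (½·δy/y)² = (0.5×0.0344)² = 0.000297;  (-1·δq/q)² = (-1×0.0582)² = 0.00339;  (2·δr/r)² = (2×0.00670)² = 0.000179;  (3·δs/s)² = (3×0.0541)² = 0.0263;  (-3·δa/a)² = (-3×0.0536)² = 0.0258
δQ/Q = √(0.0560) = 0.237
Q = 1.03e+08, so δQ = 0.237 × 1.03e+08 = 2.43e+07.

(1.03 ± 0.243) × 10^8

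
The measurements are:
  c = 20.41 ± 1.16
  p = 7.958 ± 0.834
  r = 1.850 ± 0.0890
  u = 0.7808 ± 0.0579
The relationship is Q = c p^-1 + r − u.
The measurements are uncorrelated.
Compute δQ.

0.324

Let w = c·p^-1 = 2.565. δw/w = √((1·δc/c)² + (-1·δp/p)²) = √(0.00323 + 0.0110) = 0.119, so δw = 0.306.
Q = w + r − u: δQ = √(δw² + δr² + δu²) = √(0.0935 + 0.00792 + 0.00335) = 0.324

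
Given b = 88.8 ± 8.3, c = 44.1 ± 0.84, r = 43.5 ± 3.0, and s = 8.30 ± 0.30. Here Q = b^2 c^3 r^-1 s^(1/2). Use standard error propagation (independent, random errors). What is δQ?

For a monomial Q ∝ b^2, c^3, r^-1, s^(1/2), fractional errors add in quadrature:
  (2·δb/b)² = (2×0.0935)² = 0.0349;  (3·δc/c)² = (3×0.0190)² = 0.00327;  (-1·δr/r)² = (-1×0.0690)² = 0.00476;  (½·δs/s)² = (0.5×0.0361)² = 0.000327
δQ/Q = √(0.0433) = 0.208
Q = 4.48e+07, so δQ = 0.208 × 4.48e+07 = 9.32e+06.

9.32e+06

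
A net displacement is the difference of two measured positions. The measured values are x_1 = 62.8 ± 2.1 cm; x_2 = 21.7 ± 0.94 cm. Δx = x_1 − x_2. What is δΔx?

2.30 cm

Absolute uncertainties add in quadrature for a linear combination:
  (δx_1)² = 4.41;  (δx_2)² = 0.884
δΔx = √(5.29) = 2.30 cm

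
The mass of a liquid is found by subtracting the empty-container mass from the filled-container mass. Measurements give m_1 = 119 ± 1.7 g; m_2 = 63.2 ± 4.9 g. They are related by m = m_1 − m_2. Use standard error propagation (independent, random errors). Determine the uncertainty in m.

Sums and differences: (δm)² = Σ (cᵢ δxᵢ)².
  (δm_1)² = 2.89;  (δm_2)² = 24.0
δm = √(26.9) = 5.19 g

5.19 g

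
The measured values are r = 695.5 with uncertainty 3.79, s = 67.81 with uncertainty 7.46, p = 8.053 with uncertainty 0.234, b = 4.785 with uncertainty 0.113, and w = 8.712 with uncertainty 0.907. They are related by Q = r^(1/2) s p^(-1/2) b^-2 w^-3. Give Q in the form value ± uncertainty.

For a monomial Q ∝ r^(1/2), s, p^(-1/2), b^-2, w^-3, fractional errors add in quadrature:
  (½·δr/r)² = (0.5×0.00545)² = 7.42e-06;  (1·δs/s)² = (1×0.110)² = 0.0121;  (−½·δp/p)² = (-0.5×0.0291)² = 0.000211;  (-2·δb/b)² = (-2×0.0236)² = 0.00223;  (-3·δw/w)² = (-3×0.104)² = 0.0975
δQ/Q = √(0.112) = 0.335
Q = 0.04162, so δQ = 0.335 × 0.04162 = 0.0139.

0.04162 ± 0.0139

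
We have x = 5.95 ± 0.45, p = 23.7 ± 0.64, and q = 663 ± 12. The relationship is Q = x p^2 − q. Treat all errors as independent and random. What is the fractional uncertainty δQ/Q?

0.116

Let w = x·p^2 = 3340. δw/w = √((1·δx/x)² + (2·δp/p)²) = √(0.00572 + 0.00292) = 0.0929, so δw = 311.
Q = w − q: δQ = √(δw² + δq²) = √(96500 + 144) = 311
Q = 2680, so δQ/Q = 311/2680 = 0.116.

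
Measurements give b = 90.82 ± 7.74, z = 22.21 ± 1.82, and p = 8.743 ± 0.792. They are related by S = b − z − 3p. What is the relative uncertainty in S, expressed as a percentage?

Absolute uncertainties add in quadrature for a linear combination:
  (δb)² = 59.9;  (δz)² = 3.31;  (3·δp)² = 5.65
δS = √(68.9) = 8.30
S = 42.38, so δS/S = 8.30/42.38 = 0.196.

19.6%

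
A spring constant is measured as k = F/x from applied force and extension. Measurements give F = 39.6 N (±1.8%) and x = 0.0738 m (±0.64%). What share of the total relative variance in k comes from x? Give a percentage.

11.2%

(δk/k)² = (1·δF/F)² + (-1·δx/x)²
  F term: (1×0.0180)² = 0.000324
  x term: (-1×0.00640)² = 4.1e-05
Total = 0.000365. Share from x = 4.1e-05/0.000365 = 0.112.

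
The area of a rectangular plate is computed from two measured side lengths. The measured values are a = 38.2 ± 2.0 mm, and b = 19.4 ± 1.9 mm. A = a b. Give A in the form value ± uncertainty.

Since A is a product/quotient, work with relative uncertainties:
  (1·δa/a)² = (1×0.0524)² = 0.00274;  (1·δb/b)² = (1×0.0979)² = 0.00959
δA/A = √(0.0123) = 0.111
A = 741 mm^2, so δA = 0.111 × 741 = 82.3 mm^2.

741 ± 82.3 mm^2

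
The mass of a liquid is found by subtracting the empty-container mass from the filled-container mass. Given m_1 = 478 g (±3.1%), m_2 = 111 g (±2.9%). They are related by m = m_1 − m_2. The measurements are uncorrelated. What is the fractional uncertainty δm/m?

Sums and differences: (δm)² = Σ (cᵢ δxᵢ)².
  (δm_1)² = 220;  (δm_2)² = 10.4
δm = √(230) = 15.2 g
m = 367 g, so δm/m = 15.2/367 = 0.0413.

0.0413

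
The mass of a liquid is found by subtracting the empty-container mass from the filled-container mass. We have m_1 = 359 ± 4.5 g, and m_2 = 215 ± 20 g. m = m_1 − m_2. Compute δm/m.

0.142

Absolute uncertainties add in quadrature for a linear combination:
  (δm_1)² = 20.2;  (δm_2)² = 400
δm = √(420) = 20.5 g
m = 144 g, so δm/m = 20.5/144 = 0.142.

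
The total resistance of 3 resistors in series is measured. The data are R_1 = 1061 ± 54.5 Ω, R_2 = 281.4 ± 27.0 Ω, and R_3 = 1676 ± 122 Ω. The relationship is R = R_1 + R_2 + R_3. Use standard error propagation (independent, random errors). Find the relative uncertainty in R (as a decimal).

0.0452

For a sum/difference, combine absolute errors in quadrature:
  (δR_1)² = 2970;  (δR_2)² = 729;  (δR_3)² = 14900
δR = √(18600) = 136 Ω
R = 3018 Ω, so δR/R = 136/3018 = 0.0452.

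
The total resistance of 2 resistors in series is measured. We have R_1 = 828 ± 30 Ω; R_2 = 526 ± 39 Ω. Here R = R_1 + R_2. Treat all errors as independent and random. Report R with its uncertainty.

1350 ± 49.2 Ω

R is a linear combination, so absolute uncertainties add in quadrature:
  (δR_1)² = 900;  (δR_2)² = 1520
δR = √(2420) = 49.2 Ω
R = 1350 Ω.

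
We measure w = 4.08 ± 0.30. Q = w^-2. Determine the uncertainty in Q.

0.00883

Q ∝ w^-2, so δQ/Q = |-2| · δw/w = 2 × 0.0735 = 0.147.
Q = 0.0601, so δQ = 0.147 × 0.0601 = 0.00883.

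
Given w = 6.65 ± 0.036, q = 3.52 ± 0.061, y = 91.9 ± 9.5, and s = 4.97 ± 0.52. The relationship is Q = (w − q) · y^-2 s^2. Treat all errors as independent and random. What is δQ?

0.00270

Let u = w − q = 3.13. δu = √(δw² + δq²) = √(0.00130 + 0.00372) = 0.0708, so δu/u = 0.0226.
Q is then a monomial in u, y, s:
δQ/Q = √((δu/u)² + (-2·δy/y)² + (2·δs/s)²) = √(0.000512 + 0.0427 + 0.0438) = 0.295
Q = 0.00915, so δQ = 0.295 × 0.00915 = 0.00270.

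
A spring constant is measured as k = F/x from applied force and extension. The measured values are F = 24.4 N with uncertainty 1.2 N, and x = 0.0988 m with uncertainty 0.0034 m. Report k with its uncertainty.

247 ± 14.8 N/m

For a monomial k ∝ F, x^-1, fractional errors add in quadrature:
  (1·δF/F)² = (1×0.0492)² = 0.00242;  (-1·δx/x)² = (-1×0.0344)² = 0.00118
δk/k = √(0.00360) = 0.0600
k = 247 N/m, so δk = 0.0600 × 247 = 14.8 N/m.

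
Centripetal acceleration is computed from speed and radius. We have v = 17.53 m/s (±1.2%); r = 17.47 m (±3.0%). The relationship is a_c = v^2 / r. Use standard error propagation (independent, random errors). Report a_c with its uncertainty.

17.59 ± 0.676 m/s^2

Each factor contributes (exponent × relative error)² to (δa_c/a_c)²:
  (2·δv/v)² = (2×0.0120)² = 0.000576;  (-1·δr/r)² = (-1×0.0300)² = 0.000900
δa_c/a_c = √(0.00148) = 0.0384
a_c = 17.59 m/s^2, so δa_c = 0.0384 × 17.59 = 0.676 m/s^2.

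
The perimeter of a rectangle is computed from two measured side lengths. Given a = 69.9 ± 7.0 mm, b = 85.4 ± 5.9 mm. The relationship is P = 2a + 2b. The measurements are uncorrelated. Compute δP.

18.3 mm

P is a linear combination, so absolute uncertainties add in quadrature:
  (2·δa)² = 196;  (2·δb)² = 139
δP = √(335) = 18.3 mm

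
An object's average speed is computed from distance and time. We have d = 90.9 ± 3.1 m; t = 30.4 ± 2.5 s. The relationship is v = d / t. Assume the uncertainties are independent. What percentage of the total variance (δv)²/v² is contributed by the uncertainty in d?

14.7%

(δv/v)² = (1·δd/d)² + (-1·δt/t)²
  d term: (1×0.0341)² = 0.00116
  t term: (-1×0.0822)² = 0.00676
Total = 0.00793. Share from d = 0.00116/0.00793 = 0.147.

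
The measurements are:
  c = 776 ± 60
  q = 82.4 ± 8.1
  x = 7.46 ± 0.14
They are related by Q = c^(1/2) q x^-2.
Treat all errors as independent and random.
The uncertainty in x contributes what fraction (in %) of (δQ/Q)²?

11.2%

(δQ/Q)² = (½·δc/c)² + (1·δq/q)² + (-2·δx/x)²
  c term: (0.5×0.0773)² = 0.00149
  q term: (1×0.0983)² = 0.00966
  x term: (-2×0.0188)² = 0.00141
Total = 0.0126. Share from x = 0.00141/0.0126 = 0.112.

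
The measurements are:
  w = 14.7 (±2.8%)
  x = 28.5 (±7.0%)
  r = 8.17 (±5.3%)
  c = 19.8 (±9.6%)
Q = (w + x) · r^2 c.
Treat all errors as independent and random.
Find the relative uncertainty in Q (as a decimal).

Let u = w + x = 43.2. δu = √(δw² + δx²) = √(0.169 + 3.98) = 2.04, so δu/u = 0.0472.
Q is then a monomial in u, r, c:
δQ/Q = √((δu/u)² + (2·δr/r)² + (1·δc/c)²) = √(0.00222 + 0.0112 + 0.00922) = 0.151

0.151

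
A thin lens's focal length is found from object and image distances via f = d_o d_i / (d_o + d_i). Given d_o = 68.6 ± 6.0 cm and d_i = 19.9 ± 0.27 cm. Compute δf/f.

∂f/∂d_o = (d_i/(d_o+d_i))² = 0.0506;  ∂f/∂d_i = (d_o/(d_o+d_i))² = 0.601
δf = √((∂f/∂d_o · δd_o)² + (∂f/∂d_i · δd_i)²) = √(0.0920 + 0.0263) = 0.344 cm
f = 15.4 cm, so δf/f = 0.344/15.4 = 0.0223.

0.0223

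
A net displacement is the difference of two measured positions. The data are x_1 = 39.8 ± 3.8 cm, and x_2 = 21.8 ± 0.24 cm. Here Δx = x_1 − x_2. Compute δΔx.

3.81 cm

For a sum/difference, combine absolute errors in quadrature:
  (δx_1)² = 14.4;  (δx_2)² = 0.0576
δΔx = √(14.5) = 3.81 cm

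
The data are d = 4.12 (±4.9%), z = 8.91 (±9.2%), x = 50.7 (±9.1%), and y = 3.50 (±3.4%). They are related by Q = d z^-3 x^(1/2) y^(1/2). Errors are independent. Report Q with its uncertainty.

0.0776 ± 0.0221

Products/powers → add relative errors in quadrature, weighted by exponent:
  (1·δd/d)² = (1×0.0490)² = 0.00240;  (-3·δz/z)² = (-3×0.0920)² = 0.0762;  (½·δx/x)² = (0.5×0.0910)² = 0.00207;  (½·δy/y)² = (0.5×0.0340)² = 0.000289
δQ/Q = √(0.0809) = 0.284
Q = 0.0776, so δQ = 0.284 × 0.0776 = 0.0221.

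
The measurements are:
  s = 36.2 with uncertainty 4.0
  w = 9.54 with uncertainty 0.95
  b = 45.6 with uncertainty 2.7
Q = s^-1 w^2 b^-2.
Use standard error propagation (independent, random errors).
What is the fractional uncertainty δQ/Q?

For a monomial Q ∝ s^-1, w^2, b^-2, fractional errors add in quadrature:
  (-1·δs/s)² = (-1×0.110)² = 0.0122;  (2·δw/w)² = (2×0.0996)² = 0.0397;  (-2·δb/b)² = (-2×0.0592)² = 0.0140
δQ/Q = √(0.0659) = 0.257

0.257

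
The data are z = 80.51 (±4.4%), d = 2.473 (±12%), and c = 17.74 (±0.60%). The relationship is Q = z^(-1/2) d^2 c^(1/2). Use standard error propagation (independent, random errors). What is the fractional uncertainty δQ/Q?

For a monomial Q ∝ z^(-1/2), d^2, c^(1/2), fractional errors add in quadrature:
  (−½·δz/z)² = (-0.5×0.0440)² = 0.000484;  (2·δd/d)² = (2×0.120)² = 0.0576;  (½·δc/c)² = (0.5×0.00600)² = 9e-06
δQ/Q = √(0.0581) = 0.241

0.241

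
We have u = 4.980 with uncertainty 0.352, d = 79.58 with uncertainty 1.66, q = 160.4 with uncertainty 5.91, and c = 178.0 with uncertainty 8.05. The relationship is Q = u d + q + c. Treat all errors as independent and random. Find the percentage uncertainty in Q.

4.20%

Let p = u·d = 396.3. δp/p = √((1·δu/u)² + (1·δd/d)²) = √(0.00500 + 0.000435) = 0.0737, so δp = 29.2.
Q = p + q + c: δQ = √(δp² + δq² + δc²) = √(853 + 34.9 + 64.8) = 30.9
Q = 734.7, so δQ/Q = 30.9/734.7 = 0.0420.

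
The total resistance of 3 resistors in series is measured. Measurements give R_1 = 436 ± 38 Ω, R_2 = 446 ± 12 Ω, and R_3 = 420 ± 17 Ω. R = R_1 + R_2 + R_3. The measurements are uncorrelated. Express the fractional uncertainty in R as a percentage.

Absolute uncertainties add in quadrature for a linear combination:
  (δR_1)² = 1440;  (δR_2)² = 144;  (δR_3)² = 289
δR = √(1880) = 43.3 Ω
R = 1300 Ω, so δR/R = 43.3/1300 = 0.0333.

3.33%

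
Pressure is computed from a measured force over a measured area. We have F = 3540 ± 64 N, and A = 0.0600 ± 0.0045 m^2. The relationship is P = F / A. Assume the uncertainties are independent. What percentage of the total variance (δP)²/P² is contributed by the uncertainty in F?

(δP/P)² = (1·δF/F)² + (-1·δA/A)²
  F term: (1×0.0181)² = 0.000327
  A term: (-1×0.0750)² = 0.00562
Total = 0.00595. Share from F = 0.000327/0.00595 = 0.0549.

5.49%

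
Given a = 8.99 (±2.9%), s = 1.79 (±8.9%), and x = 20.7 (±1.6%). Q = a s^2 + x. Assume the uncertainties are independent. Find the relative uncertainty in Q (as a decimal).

0.105

Let p = a·s^2 = 28.8. δp/p = √((1·δa/a)² + (2·δs/s)²) = √(0.000841 + 0.0317) = 0.180, so δp = 5.19.
Q = p + x: δQ = √(δp² + δx²) = √(27.0 + 0.110) = 5.21
Q = 49.5, so δQ/Q = 5.21/49.5 = 0.105.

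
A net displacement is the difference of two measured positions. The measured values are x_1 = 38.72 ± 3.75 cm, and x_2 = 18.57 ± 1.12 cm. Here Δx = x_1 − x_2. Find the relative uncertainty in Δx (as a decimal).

Absolute uncertainties add in quadrature for a linear combination:
  (δx_1)² = 14.1;  (δx_2)² = 1.25
δΔx = √(15.3) = 3.91 cm
Δx = 20.15 cm, so δΔx/Δx = 3.91/20.15 = 0.194.

0.194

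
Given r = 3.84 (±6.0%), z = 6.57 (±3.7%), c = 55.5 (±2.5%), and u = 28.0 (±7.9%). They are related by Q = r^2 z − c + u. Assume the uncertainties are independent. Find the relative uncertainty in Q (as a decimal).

Let p = r^2·z = 96.9. δp/p = √((2·δr/r)² + (1·δz/z)²) = √(0.0144 + 0.00137) = 0.126, so δp = 12.2.
Q = p − c + u: δQ = √(δp² + δc² + δu²) = √(148 + 1.93 + 4.89) = 12.4
Q = 69.4, so δQ/Q = 12.4/69.4 = 0.179.

0.179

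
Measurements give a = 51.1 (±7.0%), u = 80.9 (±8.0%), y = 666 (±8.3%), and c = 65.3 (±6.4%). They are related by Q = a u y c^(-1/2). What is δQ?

Relative error in a monomial: (δQ/Q)² = Σ (nᵢ · δxᵢ/xᵢ)².
  (1·δa/a)² = (1×0.0700)² = 0.00490;  (1·δu/u)² = (1×0.0800)² = 0.00640;  (1·δy/y)² = (1×0.0830)² = 0.00689;  (−½·δc/c)² = (-0.5×0.0640)² = 0.00102
δQ/Q = √(0.0192) = 0.139
Q = 3.41e+05, so δQ = 0.139 × 3.41e+05 = 47200.

47200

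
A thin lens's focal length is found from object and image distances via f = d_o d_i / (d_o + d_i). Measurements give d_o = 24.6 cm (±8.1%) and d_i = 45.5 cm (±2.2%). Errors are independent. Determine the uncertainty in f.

0.848 cm

∂f/∂d_o = (d_i/(d_o+d_i))² = 0.421;  ∂f/∂d_i = (d_o/(d_o+d_i))² = 0.123
δf = √((∂f/∂d_o · δd_o)² + (∂f/∂d_i · δd_i)²) = √(0.705 + 0.0152) = 0.848 cm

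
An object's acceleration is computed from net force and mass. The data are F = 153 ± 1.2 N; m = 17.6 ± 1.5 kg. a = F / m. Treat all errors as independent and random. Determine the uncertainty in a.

Relative error in a monomial: (δa/a)² = Σ (nᵢ · δxᵢ/xᵢ)².
  (1·δF/F)² = (1×0.00784)² = 6.15e-05;  (-1·δm/m)² = (-1×0.0852)² = 0.00726
δa/a = √(0.00733) = 0.0856
a = 8.69 m/s^2, so δa = 0.0856 × 8.69 = 0.744 m/s^2.

0.744 m/s^2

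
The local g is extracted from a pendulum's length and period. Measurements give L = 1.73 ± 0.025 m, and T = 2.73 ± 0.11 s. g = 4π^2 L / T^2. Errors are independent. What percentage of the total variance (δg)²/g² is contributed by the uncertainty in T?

(δg/g)² = (1·δL/L)² + (-2·δT/T)²
  L term: (1×0.0145)² = 0.000209
  T term: (-2×0.0403)² = 0.00649
Total = 0.00670. Share from T = 0.00649/0.00670 = 0.969.

96.9%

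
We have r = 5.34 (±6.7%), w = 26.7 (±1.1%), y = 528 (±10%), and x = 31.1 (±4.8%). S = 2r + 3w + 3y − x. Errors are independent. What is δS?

158

Sums and differences: (δS)² = Σ (cᵢ δxᵢ)².
  (2·δr)² = 0.512;  (3·δw)² = 0.776;  (3·δy)² = 25100;  (δx)² = 2.23
δS = √(25100) = 158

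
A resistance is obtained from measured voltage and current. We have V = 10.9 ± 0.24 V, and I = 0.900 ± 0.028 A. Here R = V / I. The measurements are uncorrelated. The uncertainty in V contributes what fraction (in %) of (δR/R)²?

(δR/R)² = (1·δV/V)² + (-1·δI/I)²
  V term: (1×0.0220)² = 0.000485
  I term: (-1×0.0311)² = 0.000968
Total = 0.00145. Share from V = 0.000485/0.00145 = 0.334.

33.4%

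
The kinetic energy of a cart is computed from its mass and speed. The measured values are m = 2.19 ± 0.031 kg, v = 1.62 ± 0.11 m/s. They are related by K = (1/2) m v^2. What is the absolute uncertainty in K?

0.392 J

Relative error in a monomial: (δK/K)² = Σ (nᵢ · δxᵢ/xᵢ)².
  (1·δm/m)² = (1×0.0142)² = 0.000200;  (2·δv/v)² = (2×0.0679)² = 0.0184
δK/K = √(0.0186) = 0.137
K = 2.87 J, so δK = 0.137 × 2.87 = 0.392 J.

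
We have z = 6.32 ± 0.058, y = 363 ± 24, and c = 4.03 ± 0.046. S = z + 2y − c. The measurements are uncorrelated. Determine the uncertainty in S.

48.0

S is a linear combination, so absolute uncertainties add in quadrature:
  (δz)² = 0.00336;  (2·δy)² = 2300;  (δc)² = 0.00212
δS = √(2300) = 48.0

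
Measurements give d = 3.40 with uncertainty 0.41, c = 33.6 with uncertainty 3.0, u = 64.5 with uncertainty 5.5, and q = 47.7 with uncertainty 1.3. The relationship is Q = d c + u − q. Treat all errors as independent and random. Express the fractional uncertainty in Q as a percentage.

Let p = d·c = 114. δp/p = √((1·δd/d)² + (1·δc/c)²) = √(0.0145 + 0.00797) = 0.150, so δp = 17.1.
Q = p + u − q: δQ = √(δp² + δu² + δq²) = √(294 + 30.2 + 1.69) = 18.0
Q = 131, so δQ/Q = 18.0/131 = 0.138.

13.8%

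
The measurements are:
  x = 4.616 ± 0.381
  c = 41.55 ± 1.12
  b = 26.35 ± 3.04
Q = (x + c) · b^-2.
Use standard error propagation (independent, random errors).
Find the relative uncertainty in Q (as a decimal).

Let u = x + c = 46.17. δu = √(δx² + δc²) = √(0.145 + 1.25) = 1.18, so δu/u = 0.0256.
Q is then a monomial in u, b:
δQ/Q = √((δu/u)² + (-2·δb/b)²) = √(0.000657 + 0.0532) = 0.232

0.232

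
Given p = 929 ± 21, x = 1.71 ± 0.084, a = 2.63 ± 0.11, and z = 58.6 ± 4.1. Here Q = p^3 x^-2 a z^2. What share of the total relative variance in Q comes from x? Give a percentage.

(δQ/Q)² = (3·δp/p)² + (-2·δx/x)² + (1·δa/a)² + (2·δz/z)²
  p term: (3×0.0226)² = 0.00460
  x term: (-2×0.0491)² = 0.00965
  a term: (1×0.0418)² = 0.00175
  z term: (2×0.0700)² = 0.0196
Total = 0.0356. Share from x = 0.00965/0.0356 = 0.271.

27.1%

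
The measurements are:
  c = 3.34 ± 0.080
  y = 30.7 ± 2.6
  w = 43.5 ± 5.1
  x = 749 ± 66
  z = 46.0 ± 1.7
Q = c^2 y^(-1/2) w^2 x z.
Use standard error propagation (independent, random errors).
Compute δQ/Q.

0.261

Q is a product of powers, so relative uncertainties combine in quadrature:
  (2·δc/c)² = (2×0.0240)² = 0.00229;  (−½·δy/y)² = (-0.5×0.0847)² = 0.00179;  (2·δw/w)² = (2×0.117)² = 0.0550;  (1·δx/x)² = (1×0.0881)² = 0.00776;  (1·δz/z)² = (1×0.0370)² = 0.00137
δQ/Q = √(0.0682) = 0.261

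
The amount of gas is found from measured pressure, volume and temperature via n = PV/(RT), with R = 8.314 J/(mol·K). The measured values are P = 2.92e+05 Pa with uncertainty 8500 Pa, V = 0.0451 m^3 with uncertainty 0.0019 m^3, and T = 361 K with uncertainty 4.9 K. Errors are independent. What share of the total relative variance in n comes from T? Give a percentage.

(δn/n)² = (1·δP/P)² + (1·δV/V)² + (-1·δT/T)²
  P term: (1×0.0291)² = 0.000847
  V term: (1×0.0421)² = 0.00177
  T term: (-1×0.0136)² = 0.000184
Total = 0.00281. Share from T = 0.000184/0.00281 = 0.0656.

6.56%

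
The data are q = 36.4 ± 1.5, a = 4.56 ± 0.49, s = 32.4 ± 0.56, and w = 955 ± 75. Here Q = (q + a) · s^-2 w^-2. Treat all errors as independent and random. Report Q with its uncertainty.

Let u = q + a = 41.0. δu = √(δq² + δa²) = √(2.25 + 0.240) = 1.58, so δu/u = 0.0385.
Q is then a monomial in u, s, w:
δQ/Q = √((δu/u)² + (-2·δs/s)² + (-2·δw/w)²) = √(0.00148 + 0.00119 + 0.0247) = 0.165
Q = 4.28e-08, so δQ = 0.165 × 4.28e-08 = 7.08e-09.

(4.28 ± 0.708) × 10^-8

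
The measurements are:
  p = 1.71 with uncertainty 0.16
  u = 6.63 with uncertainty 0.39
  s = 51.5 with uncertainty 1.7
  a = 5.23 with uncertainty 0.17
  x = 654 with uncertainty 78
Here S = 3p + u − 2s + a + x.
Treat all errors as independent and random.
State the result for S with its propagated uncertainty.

568 ± 78.1

Absolute uncertainties add in quadrature for a linear combination:
  (3·δp)² = 0.230;  (δu)² = 0.152;  (2·δs)² = 11.6;  (δa)² = 0.0289;  (δx)² = 6080
δS = √(6100) = 78.1
S = 568.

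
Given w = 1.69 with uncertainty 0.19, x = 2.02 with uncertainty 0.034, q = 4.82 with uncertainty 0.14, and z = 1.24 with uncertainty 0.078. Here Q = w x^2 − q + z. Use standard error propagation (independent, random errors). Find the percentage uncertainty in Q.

Let p = w·x^2 = 6.90. δp/p = √((1·δw/w)² + (2·δx/x)²) = √(0.0126 + 0.00113) = 0.117, so δp = 0.809.
Q = p − q + z: δQ = √(δp² + δq² + δz²) = √(0.655 + 0.0196 + 0.00608) = 0.825
Q = 3.32, so δQ/Q = 0.825/3.32 = 0.249.

24.9%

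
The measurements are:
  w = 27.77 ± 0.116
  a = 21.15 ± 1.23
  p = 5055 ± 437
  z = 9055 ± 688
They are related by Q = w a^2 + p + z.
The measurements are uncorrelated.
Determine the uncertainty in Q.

Let h = w·a^2 = 12420. δh/h = √((1·δw/w)² + (2·δa/a)²) = √(1.74e-05 + 0.0135) = 0.116, so δh = 1450.
Q = h + p + z: δQ = √(δh² + δp² + δz²) = √(2.09e+06 + 1.91e+05 + 4.73e+05) = 1660

1660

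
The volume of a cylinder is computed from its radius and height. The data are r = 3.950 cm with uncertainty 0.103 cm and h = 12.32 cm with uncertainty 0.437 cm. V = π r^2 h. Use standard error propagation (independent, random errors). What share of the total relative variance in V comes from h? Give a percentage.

31.6%

(δV/V)² = (2·δr/r)² + (1·δh/h)²
  r term: (2×0.0261)² = 0.00272
  h term: (1×0.0355)² = 0.00126
Total = 0.00398. Share from h = 0.00126/0.00398 = 0.316.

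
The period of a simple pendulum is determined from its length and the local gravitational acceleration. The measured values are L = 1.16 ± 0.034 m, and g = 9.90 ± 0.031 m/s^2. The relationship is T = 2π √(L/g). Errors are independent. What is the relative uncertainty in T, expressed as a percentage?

T is a product of powers, so relative uncertainties combine in quadrature:
  (½·δL/L)² = (0.5×0.0293)² = 0.000215;  (−½·δg/g)² = (-0.5×0.00313)² = 2.45e-06
δT/T = √(0.000217) = 0.0147

1.47%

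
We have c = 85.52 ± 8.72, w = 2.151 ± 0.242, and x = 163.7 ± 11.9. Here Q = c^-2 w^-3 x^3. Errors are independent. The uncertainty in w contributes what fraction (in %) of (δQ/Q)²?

(δQ/Q)² = (-2·δc/c)² + (-3·δw/w)² + (3·δx/x)²
  c term: (-2×0.102)² = 0.0416
  w term: (-3×0.113)² = 0.114
  x term: (3×0.0727)² = 0.0476
Total = 0.203. Share from w = 0.114/0.203 = 0.561.

56.1%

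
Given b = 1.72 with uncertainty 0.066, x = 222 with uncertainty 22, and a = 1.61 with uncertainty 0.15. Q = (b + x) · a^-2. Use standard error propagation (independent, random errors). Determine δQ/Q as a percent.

21.1%

Let u = b + x = 224. δu = √(δb² + δx²) = √(0.00436 + 484) = 22.0, so δu/u = 0.0983.
Q is then a monomial in u, a:
δQ/Q = √((δu/u)² + (-2·δa/a)²) = √(0.00967 + 0.0347) = 0.211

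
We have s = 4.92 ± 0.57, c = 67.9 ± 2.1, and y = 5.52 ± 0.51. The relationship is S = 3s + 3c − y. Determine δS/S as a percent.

3.07%

S is a linear combination, so absolute uncertainties add in quadrature:
  (3·δs)² = 2.92;  (3·δc)² = 39.7;  (δy)² = 0.260
δS = √(42.9) = 6.55
S = 213, so δS/S = 6.55/213 = 0.0307.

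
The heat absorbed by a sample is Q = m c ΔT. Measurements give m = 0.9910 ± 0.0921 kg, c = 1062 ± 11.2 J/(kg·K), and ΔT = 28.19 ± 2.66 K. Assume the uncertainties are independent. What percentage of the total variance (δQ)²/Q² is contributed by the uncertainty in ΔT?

50.4%

(δQ/Q)² = (1·δm/m)² + (1·δc/c)² + (1·δΔT/ΔT)²
  m term: (1×0.0929)² = 0.00864
  c term: (1×0.0105)² = 0.000111
  ΔT term: (1×0.0944)² = 0.00890
Total = 0.0177. Share from ΔT = 0.00890/0.0177 = 0.504.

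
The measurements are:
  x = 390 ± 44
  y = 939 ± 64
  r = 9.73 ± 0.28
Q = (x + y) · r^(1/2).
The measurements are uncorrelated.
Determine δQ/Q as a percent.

6.02%

Let u = x + y = 1330. δu = √(δx² + δy²) = √(1940 + 4100) = 77.7, so δu/u = 0.0584.
Q is then a monomial in u, r:
δQ/Q = √((δu/u)² + (½·δr/r)²) = √(0.00342 + 0.000207) = 0.0602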